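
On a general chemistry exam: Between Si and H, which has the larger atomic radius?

H is in period 1, group 1; Si is in period 3, group 14.
Atomic radius shrinks across a period as nuclear charge pulls the same shell inward, and grows down a group as new shells are added.
Neither a single period nor a single group — weigh both effects.
Si > H: period and group pull opposite ways; the down-group shift dominates (116 vs 32 pm).
Tabulated atomic radius (pm): H 32, Si 116.
So Si has the larger atomic radius (Si > H).

Si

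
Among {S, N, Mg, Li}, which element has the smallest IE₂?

Mg

The second ionization energy removes an electron from the +1 ion. For each element: S⁺ still has 5 valence electrons; N⁺ still has 4 valence electrons; Mg⁺ still has 1 valence electron; Li⁺ is the bare [He] core.
Core electrons are held far more tightly than valence electrons, so Li tops the IE_2 order.
Valence configurations: S⁺ [Ne]3s²3p³, N⁺ [He]2s²2p², Mg⁺ [Ne]3s¹.
Approximate IE_2 values (kJ/mol): S 2252, N 2856, Mg 1451, Li 7298.
Hence IE_2: Mg < S < N < Li.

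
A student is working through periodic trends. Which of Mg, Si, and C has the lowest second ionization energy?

Mg

Consider each +1 ion: Mg⁺ still has 1 valence electron; Si⁺ still has 3 valence electrons; C⁺ still has 3 valence electrons.
All are still removing valence electrons, so compare the +1 ions as you would atoms: IE_2 generally rises across a period (higher Z_eff) and falls down a group (larger shell), subject to the usual subshell exceptions.
Valence configurations: Mg⁺ [Ne]3s¹, Si⁺ [Ne]3s²3p¹, C⁺ [He]2s²2p¹.
The numbers (kJ/mol): Mg 1451, Si 1577, C 2353.
Overall IE_2 order: Mg < Si < C.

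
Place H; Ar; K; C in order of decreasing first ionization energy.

Ar > H > C > K

H is in period 1, group 1; C is in period 2, group 14; Ar is in period 3, group 18; K is in period 4, group 1.
Removing the outermost electron gets harder across a period and easier down a group.
Neither a single period nor a single group — weigh both effects.
C > K: relative to K, both the across-period and down-group shifts push C's first ionization energy up.
H > C: period and group pull opposite ways; the down-group shift dominates (1312 vs 1086 kJ/mol).
Ar > H: period and group pull opposite ways; the across-period shift dominates (1521 vs 1312 kJ/mol).
Approximate values (kJ/mol): H 1312, C 1086, Ar 1521, K 419.
So from highest to lowest: Ar > H > C > K.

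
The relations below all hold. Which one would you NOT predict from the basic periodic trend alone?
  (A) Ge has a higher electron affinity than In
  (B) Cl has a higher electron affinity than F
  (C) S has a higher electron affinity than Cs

The general trend: electron affinity increases across a period and decreases down a group.
(A) Ge (period 4, group 14) vs In (period 5, group 13): the stated order agrees with the simple trend.
(B) Cl (period 3, group 17) vs F (period 2, group 17): the stated order contradicts the simple trend.
(C) S (period 3, group 16) vs Cs (period 6, group 1): the stated order agrees with the simple trend.
The exception is (B): F's small 2p subshell makes the incoming electron feel strong e⁻–e⁻ repulsion, so Cl actually releases more energy on gaining an electron.

(B)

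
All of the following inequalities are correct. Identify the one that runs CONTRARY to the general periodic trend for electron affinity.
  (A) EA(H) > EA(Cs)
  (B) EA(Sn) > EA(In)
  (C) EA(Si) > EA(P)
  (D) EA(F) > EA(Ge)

(C)

The general trend: electron affinity increases across a period and decreases down a group.
(A) H (period 1, group 1) vs Cs (period 6, group 1): the stated order agrees with the simple trend.
(B) Sn (period 5, group 14) vs In (period 5, group 13): the stated order agrees with the simple trend.
(C) Si (period 3, group 14) vs P (period 3, group 15): the stated order contradicts the simple trend.
(D) F (period 2, group 17) vs Ge (period 4, group 14): the stated order agrees with the simple trend.
The exception is (C): adding an electron to P's half-filled 3p³ is unfavourable, so Si (3p²) has the more exothermic EA.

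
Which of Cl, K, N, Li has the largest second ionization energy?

Li

After 1 electron has been removed, what remains? Cl⁺ still has 6 valence electrons; K⁺ is the bare [Ar] core; N⁺ still has 4 valence electrons; Li⁺ is the bare [He] core.
Core electrons are held far more tightly than valence electrons, so K and Li top the IE_2 order.
Valence configurations: Cl⁺ [Ne]3s²3p⁴, N⁺ [He]2s²2p².
Tabulated IE_2 (kJ/mol): Cl 2298, K 3052, N 2856, Li 7298.
So the second ionization energies run Cl < N < K < Li.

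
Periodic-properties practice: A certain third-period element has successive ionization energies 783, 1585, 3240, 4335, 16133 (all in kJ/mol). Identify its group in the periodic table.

Group 14

Look for the largest jump between consecutive ionization energies: IE5/IE4 ≈ 3.7, far larger than any earlier ratio.
That jump marks the point where a core electron is being removed. So the atom has 4 valence electrons.
A main-group element with 4 valence electrons is in group 14.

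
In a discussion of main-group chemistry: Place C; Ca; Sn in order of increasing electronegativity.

Ca < Sn < C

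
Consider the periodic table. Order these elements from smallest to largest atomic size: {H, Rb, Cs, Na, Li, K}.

H is in period 1, group 1; Li is in period 2, group 1; Na is in period 3, group 1; K is in period 4, group 1; Rb is in period 5, group 1; Cs is in period 6, group 1.
Across a period the added protons contract the valence shell; down a group each new principal shell makes the atom larger.
All are in group 1, so atomic radius increases down the group.
So from smallest to largest: H < Li < Na < K < Rb < Cs.

H < Li < Na < K < Rb < Cs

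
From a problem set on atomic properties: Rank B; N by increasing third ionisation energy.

B < N

The third ionization energy removes an electron from the +2 ion. For each element: B²⁺ still has 1 valence electron; N²⁺ still has 3 valence electrons.
All are still removing valence electrons, so compare the +2 ions as you would atoms: IE_3 generally rises across a period (higher Z_eff) and falls down a group (larger shell), subject to the usual subshell exceptions.
Valence configurations: B²⁺ [He]2s¹, N²⁺ [He]2s²2p¹.
Tabulated IE_3 (kJ/mol): B 3660, N 4578.
Overall IE_3 order: B < N.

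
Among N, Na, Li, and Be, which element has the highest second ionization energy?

Li

After 1 electron has been removed, what remains? N⁺ still has 4 valence electrons; Na⁺ is the bare [Ne] core; Li⁺ is the bare [He] core; Be⁺ still has 1 valence electron.
Pulling an electron out of a noble-gas core costs far more than removing a remaining valence electron, so Na and Li sit at the high end of IE_2.
Valence configurations: N⁺ [He]2s²2p², Be⁺ [He]2s¹.
Tabulated IE_2 (kJ/mol): N 2856, Na 4562, Li 7298, Be 1757.
Overall IE_2 order: Be < N < Na < Li.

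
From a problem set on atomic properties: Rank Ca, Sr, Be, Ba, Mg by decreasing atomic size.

Atomic radius shrinks across a period as nuclear charge pulls the same shell inward, and grows down a group as new shells are added.
All are in group 2, so atomic radius increases down the group.
So from largest to smallest: Ba > Sr > Ca > Mg > Be.

Ba > Sr > Ca > Mg > Be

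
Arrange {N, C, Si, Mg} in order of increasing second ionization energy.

Mg < Si < C < N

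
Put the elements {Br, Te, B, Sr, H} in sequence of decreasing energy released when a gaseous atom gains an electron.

H is in period 1, group 1; B is in period 2, group 13; Br is in period 4, group 17; Sr is in period 5, group 2; Te is in period 5, group 16.
Electron affinity generally becomes more exothermic across a period toward the halogens and less exothermic down a group.
These span different periods and groups, so the two trends combine.
B > Sr: both effects reinforce here, so B is clearly the higher of the two.
H > B: the two effects oppose for this pair; the down-group effect wins (73 vs 27 kJ/mol).
Te > H: the two effects oppose for this pair; the across-period effect wins (190 vs 73 kJ/mol).
Br > Te: relative to Te, both the across-period and down-group shifts push Br's electron affinity up.
Tabulated electron affinity (kJ/mol): H 73, B 27, Br 325, Sr 5, Te 190.
So from highest to lowest: Br > Te > H > B > Sr.

Br > Te > H > B > Sr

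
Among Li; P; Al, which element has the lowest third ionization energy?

Al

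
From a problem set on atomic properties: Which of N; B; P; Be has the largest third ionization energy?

Be

Consider each +2 ion: N²⁺ still has 3 valence electrons; B²⁺ still has 1 valence electron; P²⁺ still has 3 valence electrons; Be²⁺ is the bare [He] core.
Core electrons are held far more tightly than valence electrons, so Be tops the IE_3 order.
Valence configurations: N²⁺ [He]2s²2p¹, B²⁺ [He]2s¹, P²⁺ [Ne]3s²3p¹.
Approximate IE_3 values (kJ/mol): N 4578, B 3660, P 2914, Be 14849.
So the third ionization energies run P < B < N < Be.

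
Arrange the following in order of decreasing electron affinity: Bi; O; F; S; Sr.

Atoms with high Z_eff and room in the valence shell (especially the halogens) have the most exothermic electron affinities.
These span different periods and groups, so the two trends combine.
Bi > Sr: the two effects oppose for this pair; the across-period effect wins (91 vs 5 kJ/mol).
O > Bi: relative to Bi, both the across-period and down-group shifts push O's electron affinity up.
S > O: this pair runs against the simple trend — see the exception note.
F > S: relative to S, both the across-period and down-group shifts push F's electron affinity up.
Note the exception: S has a higher electron affinity than O, contrary to the simple trend — the compact 2p subshell of O repels the added electron more than S's larger 3p does.
Tabulated electron affinity (kJ/mol): O 141, F 328, S 200, Sr 5, Bi 91.
So from highest to lowest: F > S > O > Bi > Sr.

F > S > O > Bi > Sr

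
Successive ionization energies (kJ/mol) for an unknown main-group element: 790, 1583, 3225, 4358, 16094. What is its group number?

Look for the largest jump between consecutive ionization energies: IE5/IE4 ≈ 3.7, far larger than any earlier ratio.
That jump marks the point where a core electron is being removed. So the atom has 4 valence electrons.
A main-group element with 4 valence electrons is in group 14.

Group 14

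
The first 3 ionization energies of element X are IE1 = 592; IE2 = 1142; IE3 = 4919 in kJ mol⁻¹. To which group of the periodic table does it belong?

Group 2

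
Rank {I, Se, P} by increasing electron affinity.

P is in period 3, group 15; Se is in period 4, group 16; I is in period 5, group 17.
Atoms with high Z_eff and room in the valence shell (especially the halogens) have the most exothermic electron affinities.
A diagonal step moves right (one effect) and down (the opposite effect) at once.
Se > P: period and group pull opposite ways; the across-period shift dominates (195 vs 72 kJ/mol).
I > Se: period and group pull opposite ways; the across-period shift dominates (295 vs 195 kJ/mol).
For reference (kJ/mol): P 72, Se 195, I 295.
So from lowest to highest: P < Se < I.

P < Se < I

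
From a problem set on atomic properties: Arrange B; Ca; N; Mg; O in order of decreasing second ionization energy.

After 1 electron has been removed, what remains? B⁺ still has 2 valence electrons; Ca⁺ still has 1 valence electron; N⁺ still has 4 valence electrons; Mg⁺ still has 1 valence electron; O⁺ still has 5 valence electrons.
All are still removing valence electrons, so compare the +1 ions as you would atoms: IE_2 generally rises across a period (higher Z_eff) and falls down a group (larger shell), subject to the usual subshell exceptions.
Valence configurations: B⁺ [He]2s², Ca⁺ [Ar]4s¹, N⁺ [He]2s²2p², Mg⁺ [Ne]3s¹, O⁺ [He]2s²2p³.
Tabulated IE_2 (kJ/mol): B 2427, Ca 1145, N 2856, Mg 1451, O 3388.
Putting it together, IE_2: Ca < Mg < B < N < O.

O > N > B > Mg > Ca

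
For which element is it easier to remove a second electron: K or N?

N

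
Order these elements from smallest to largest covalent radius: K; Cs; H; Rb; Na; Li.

H < Li < Na < K < Rb < Cs

Across a period the added protons contract the valence shell; down a group each new principal shell makes the atom larger.
All are in group 1, so atomic radius increases down the group.
So from smallest to largest: H < Li < Na < K < Rb < Cs.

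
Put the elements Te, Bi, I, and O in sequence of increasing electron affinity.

Bi < O < Te < I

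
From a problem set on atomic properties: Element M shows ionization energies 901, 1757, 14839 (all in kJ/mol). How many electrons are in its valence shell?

Look for the largest jump between consecutive ionization energies: IE3/IE2 ≈ 8.4, far larger than any earlier ratio.
That jump marks the point where a core electron is being removed. So the atom has 2 valence electrons.

2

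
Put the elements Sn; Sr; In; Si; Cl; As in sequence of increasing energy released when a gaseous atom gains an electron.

Sr < In < As < Sn < Si < Cl

Si is in period 3, group 14; Cl is in period 3, group 17; As is in period 4, group 15; Sr is in period 5, group 2; In is in period 5, group 13; Sn is in period 5, group 14.
Atoms with high Z_eff and room in the valence shell (especially the halogens) have the most exothermic electron affinities.
Here both period and group differ, so the two effects have to be weighed against each other.
In > Sr: both are in period 5; the period trend gives In the larger value.
As > In: relative to In, both the across-period and down-group shifts push As's electron affinity up.
Sn > As: this pair runs against the simple trend — see the exception note.
Si > Sn: Si sits above Sn in group 14, so the down-group effect alone puts Si higher.
Cl > Si: both are in period 3; the period trend gives Cl the larger value.
Note the exception: Sn has a higher electron affinity than As, contrary to the simple trend — adding an electron to As's half-filled np³ subshell costs electron-pairing energy.
Tabulated electron affinity (kJ/mol): Si 134, Cl 349, As 78, Sr 5, In 29, Sn 107.
So from lowest to highest: Sr < In < As < Sn < Si < Cl.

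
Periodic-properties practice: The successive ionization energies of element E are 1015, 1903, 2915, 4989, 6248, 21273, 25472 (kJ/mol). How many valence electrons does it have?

5

Look for the largest jump between consecutive ionization energies: IE6/IE5 ≈ 3.4, far larger than any earlier ratio.
That jump marks the point where a core electron is being removed. So the atom has 5 valence electrons.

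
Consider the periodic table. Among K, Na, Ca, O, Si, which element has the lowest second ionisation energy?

Ca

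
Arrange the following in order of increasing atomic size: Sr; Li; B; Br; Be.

B < Be < Br < Li < Sr

Li is in period 2, group 1; Be is in period 2, group 2; B is in period 2, group 13; Br is in period 4, group 17; Sr is in period 5, group 2.
Moving right in a period, electrons are added to the same shell under a stronger nuclear pull, so atoms get smaller; moving down, a new shell is opened and atoms get larger.
Neither a single period nor a single group — weigh both effects.
Be > B: both are in period 2; the period trend gives Be the larger value.
Br > Be: the two effects oppose for this pair; the down-group effect wins (114 vs 102 pm).
Li > Br: period and group pull opposite ways; the across-period shift dominates (133 vs 114 pm).
Sr > Li: period and group pull opposite ways; the down-group shift dominates (185 vs 133 pm).
For reference (pm): Li 133, Be 102, B 85, Br 114, Sr 185.
So from smallest to largest: B < Be < Br < Li < Sr.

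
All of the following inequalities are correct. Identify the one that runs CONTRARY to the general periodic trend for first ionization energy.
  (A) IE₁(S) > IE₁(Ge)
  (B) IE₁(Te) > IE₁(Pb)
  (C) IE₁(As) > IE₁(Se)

The general trend: first ionization energy increases across a period and decreases down a group.
(A) S (period 3, group 16) vs Ge (period 4, group 14): the stated order agrees with the simple trend.
(B) Te (period 5, group 16) vs Pb (period 6, group 14): the stated order agrees with the simple trend.
(C) As (period 4, group 15) vs Se (period 4, group 16): the stated order contradicts the simple trend.
The exception is (C): Se (4p⁴) ionizes more easily than half-filled As (4p³).

(C)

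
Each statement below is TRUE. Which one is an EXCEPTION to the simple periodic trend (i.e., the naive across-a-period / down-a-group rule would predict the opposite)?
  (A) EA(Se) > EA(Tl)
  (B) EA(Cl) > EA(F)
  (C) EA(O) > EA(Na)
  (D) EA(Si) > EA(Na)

The general trend: electron affinity increases across a period and decreases down a group.
(A) Se (period 4, group 16) vs Tl (period 6, group 13): the stated order agrees with the simple trend.
(B) Cl (period 3, group 17) vs F (period 2, group 17): the stated order contradicts the simple trend.
(C) O (period 2, group 16) vs Na (period 3, group 1): the stated order agrees with the simple trend.
(D) Si (period 3, group 14) vs Na (period 3, group 1): the stated order agrees with the simple trend.
The exception is (B): F's small 2p subshell makes the incoming electron feel strong e⁻–e⁻ repulsion, so Cl actually releases more energy on gaining an electron.

(B)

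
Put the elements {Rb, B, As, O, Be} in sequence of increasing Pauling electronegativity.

Be is in period 2, group 2; B is in period 2, group 13; O is in period 2, group 16; As is in period 4, group 15; Rb is in period 5, group 1.
Electronegativity increases across a period and decreases down a group, tracking effective nuclear charge and atomic size.
Here both period and group differ, so the two effects have to be weighed against each other.
Be > Rb: both effects reinforce here, so Be is clearly the higher of the two.
B > Be: both are in period 2; the period trend gives B the larger value.
As > B: the two effects oppose for this pair; the across-period effect wins (2.18 vs 2.04).
O > As: relative to As, both the across-period and down-group shifts push O's electronegativity up.
For reference (Pauling): Be 1.57, B 2.04, O 3.44, As 2.18, Rb 0.82.
So from lowest to highest: Rb < Be < B < As < O.

Rb < Be < B < As < O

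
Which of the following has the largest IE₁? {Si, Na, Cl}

Cl

IE₁ increases left→right with effective nuclear charge and decreases top→bottom as the valence shell moves farther out.
All lie in period 3, so first ionization energy increases left to right.
The largest IE₁ among these belongs to Cl.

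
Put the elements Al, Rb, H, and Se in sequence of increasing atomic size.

H is in period 1, group 1; Al is in period 3, group 13; Se is in period 4, group 16; Rb is in period 5, group 1.
Moving right in a period, electrons are added to the same shell under a stronger nuclear pull, so atoms get smaller; moving down, a new shell is opened and atoms get larger.
These span different periods and groups, so the two trends combine.
Se > H: period and group pull opposite ways; the down-group shift dominates (116 vs 32 pm).
Al > Se: period and group pull opposite ways; the across-period shift dominates (126 vs 116 pm).
Rb > Al: relative to Al, both the across-period and down-group shifts push Rb's atomic radius up.
Tabulated atomic radius (pm): H 32, Al 126, Se 116, Rb 210.
So from smallest to largest: H < Se < Al < Rb.

H < Se < Al < Rb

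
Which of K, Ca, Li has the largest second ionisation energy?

Li

The second ionization energy removes an electron from the +1 ion. For each element: K⁺ is the bare [Ar] core; Ca⁺ still has 1 valence electron; Li⁺ is the bare [He] core.
Core electrons are held far more tightly than valence electrons, so K and Li top the IE_2 order.
The numbers (kJ/mol): K 3052, Ca 1145, Li 7298.
Hence IE_2: Ca < K < Li.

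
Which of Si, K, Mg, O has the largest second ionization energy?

Consider each +1 ion: Si⁺ still has 3 valence electrons; K⁺ is the bare [Ar] core; Mg⁺ still has 1 valence electron; O⁺ still has 5 valence electrons.
Usually core removal costs more than valence removal, but here the competition is close: a tightly held n=2 valence electron can cost more to remove than an n=3 core electron, so the actual values have to decide it.
Valence configurations: Si⁺ [Ne]3s²3p¹, Mg⁺ [Ne]3s¹, O⁺ [He]2s²2p³.
The numbers (kJ/mol): Si 1577, K 3052, Mg 1451, O 3388.
Putting it together, IE_2: Mg < Si < K < O.

O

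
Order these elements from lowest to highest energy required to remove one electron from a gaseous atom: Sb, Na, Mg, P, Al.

Na is in period 3, group 1; Mg is in period 3, group 2; Al is in period 3, group 13; P is in period 3, group 15; Sb is in period 5, group 15.
First ionization energy rises across a period (greater Z_eff holds electrons more tightly) and falls down a group (valence electrons are farther from the nucleus).
Neither a single period nor a single group — weigh both effects.
Al > Na: Al lies to the right of Na in period 3, so the across-period effect alone puts Al higher.
Mg > Al: this pair runs against the simple trend — see the exception note.
Sb > Mg: the two effects oppose for this pair; the across-period effect wins (831 vs 738 kJ/mol).
P > Sb: P sits above Sb in group 15, so the down-group effect alone puts P higher.
Note the exception: Mg has a higher first ionization energy than Al, contrary to the simple trend — Al's single 3p electron is easier to remove than one from Mg's filled 3s².
For reference (kJ/mol): Na 496, Mg 738, Al 578, P 1012, Sb 831.
So from lowest to highest: Na < Al < Mg < Sb < P.

Na < Al < Mg < Sb < P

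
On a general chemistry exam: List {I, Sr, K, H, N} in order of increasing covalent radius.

H < N < I < Sr < K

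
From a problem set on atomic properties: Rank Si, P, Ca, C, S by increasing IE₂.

IE_2 is the cost of taking one more electron from the +1 cation: Si⁺ still has 3 valence electrons; P⁺ still has 4 valence electrons; Ca⁺ still has 1 valence electron; C⁺ still has 3 valence electrons; S⁺ still has 5 valence electrons.
All are still removing valence electrons, so compare the +1 ions as you would atoms: IE_2 generally rises across a period (higher Z_eff) and falls down a group (larger shell), subject to the usual subshell exceptions.
Valence configurations: Si⁺ [Ne]3s²3p¹, P⁺ [Ne]3s²3p², Ca⁺ [Ar]4s¹, C⁺ [He]2s²2p¹, S⁺ [Ne]3s²3p³.
Tabulated IE_2 (kJ/mol): Si 1577, P 1907, Ca 1145, C 2353, S 2252.
Putting it together, IE_2: Ca < Si < P < S < C.

Ca < Si < P < S < C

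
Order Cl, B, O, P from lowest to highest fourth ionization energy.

IE_4 is the cost of taking one more electron from the +3 cation: Cl³⁺ still has 4 valence electrons; B³⁺ is the bare [He] core; O³⁺ still has 3 valence electrons; P³⁺ still has 2 valence electrons.
Pulling an electron out of a noble-gas core costs far more than removing a remaining valence electron, so B sits at the high end of IE_4.
Valence configurations: Cl³⁺ [Ne]3s²3p², O³⁺ [He]2s²2p¹, P³⁺ [Ne]3s².
Approximate IE_4 values (kJ/mol): Cl 5159, B 25026, O 7469, P 4964.
Hence IE_4: P < Cl < O < B.

P, Cl, O, B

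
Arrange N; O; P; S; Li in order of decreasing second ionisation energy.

Li > O > N > S > P

Consider each +1 ion: N⁺ still has 4 valence electrons; O⁺ still has 5 valence electrons; P⁺ still has 4 valence electrons; S⁺ still has 5 valence electrons; Li⁺ is the bare [He] core.
Pulling an electron out of a noble-gas core costs far more than removing a remaining valence electron, so Li sits at the high end of IE_2.
Valence configurations: N⁺ [He]2s²2p², O⁺ [He]2s²2p³, P⁺ [Ne]3s²3p², S⁺ [Ne]3s²3p³.
Tabulated IE_2 (kJ/mol): N 2856, O 3388, P 1907, S 2252, Li 7298.
Overall IE_2 order: P < S < N < O < Li.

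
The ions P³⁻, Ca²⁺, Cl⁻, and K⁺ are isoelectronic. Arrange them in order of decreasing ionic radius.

P³⁻, Cl⁻, K⁺, Ca²⁺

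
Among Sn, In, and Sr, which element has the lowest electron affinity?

Sr

Sr is in period 5, group 2; In is in period 5, group 13; Sn is in period 5, group 14.
Electron affinity generally becomes more exothermic across a period toward the halogens and less exothermic down a group.
All lie in period 5, so electron affinity increases left to right.
The lowest electron affinity among these belongs to Sr.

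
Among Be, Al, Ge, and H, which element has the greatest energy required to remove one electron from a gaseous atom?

H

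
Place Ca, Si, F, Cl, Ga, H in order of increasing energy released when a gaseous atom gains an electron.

Ca < Ga < H < Si < F < Cl

H is in period 1, group 1; F is in period 2, group 17; Si is in period 3, group 14; Cl is in period 3, group 17; Ca is in period 4, group 2; Ga is in period 4, group 13.
Atoms with high Z_eff and room in the valence shell (especially the halogens) have the most exothermic electron affinities.
Neither a single period nor a single group — weigh both effects.
Ga > Ca: Ga lies to the right of Ca in period 4, so the across-period effect alone puts Ga higher.
H > Ga: period and group pull opposite ways; the down-group shift dominates (73 vs 29 kJ/mol).
Si > H: period and group pull opposite ways; the across-period shift dominates (134 vs 73 kJ/mol).
F > Si: relative to Si, both the across-period and down-group shifts push F's electron affinity up.
Cl > F: this pair runs against the simple trend — see the exception note.
Note the exception: Cl has a higher electron affinity than F, contrary to the simple trend — F's small 2p subshell makes the incoming electron feel strong e⁻–e⁻ repulsion, so Cl actually releases more energy on gaining an electron.
For reference (kJ/mol): H 73, F 328, Si 134, Cl 349, Ca 2, Ga 29.
So from lowest to highest: Ca < Ga < H < Si < F < Cl.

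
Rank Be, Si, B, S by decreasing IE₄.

IE_4 is the cost of taking one more electron from the +3 cation: Be³⁺ is already 1 electron into the core; Si³⁺ still has 1 valence electron; B³⁺ is the bare [He] core; S³⁺ still has 3 valence electrons.
Core electrons are held far more tightly than valence electrons, so Be and B top the IE_4 order.
Valence configurations: Si³⁺ [Ne]3s¹, S³⁺ [Ne]3s²3p¹.
The numbers (kJ/mol): Be 21007, Si 4356, B 25026, S 4556.
Hence IE_4: Si < S < Be < B.

B, Be, S, Si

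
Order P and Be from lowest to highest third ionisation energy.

Consider each +2 ion: P²⁺ still has 3 valence electrons; Be²⁺ is the bare [He] core.
Pulling an electron out of a noble-gas core costs far more than removing a remaining valence electron, so Be sits at the high end of IE_3.
Approximate IE_3 values (kJ/mol): P 2914, Be 14849.
Overall IE_3 order: P < Be.

P, Be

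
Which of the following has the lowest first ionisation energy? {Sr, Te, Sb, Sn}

Sr

Sr is in period 5, group 2; Sn is in period 5, group 14; Sb is in period 5, group 15; Te is in period 5, group 16.
Removing the outermost electron gets harder across a period and easier down a group.
All lie in period 5, so first ionization energy increases left to right.
The lowest first ionisation energy among these belongs to Sr.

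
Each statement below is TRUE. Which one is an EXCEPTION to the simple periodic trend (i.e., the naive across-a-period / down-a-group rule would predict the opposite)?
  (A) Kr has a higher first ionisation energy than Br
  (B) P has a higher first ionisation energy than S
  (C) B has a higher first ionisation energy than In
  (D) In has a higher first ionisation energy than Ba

The general trend: first ionisation energy increases across a period and decreases down a group.
(A) Kr (period 4, group 18) vs Br (period 4, group 17): the stated order agrees with the simple trend.
(B) P (period 3, group 15) vs S (period 3, group 16): the stated order contradicts the simple trend.
(C) B (period 2, group 13) vs In (period 5, group 13): the stated order agrees with the simple trend.
(D) In (period 5, group 13) vs Ba (period 6, group 2): the stated order agrees with the simple trend.
The exception is (B): S (3p⁴) ionizes more easily than half-filled P (3p³) because the paired 3p electron in S is pushed out by e⁻–e⁻ repulsion.

(B)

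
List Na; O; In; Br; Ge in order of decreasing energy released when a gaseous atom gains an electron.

Adding an electron releases more energy for atoms nearer the top right (short of the noble gases).
These span different periods and groups, so the two trends combine.
Na > In: period and group pull opposite ways; the down-group shift dominates (53 vs 29 kJ/mol).
Ge > Na: period and group pull opposite ways; the across-period shift dominates (119 vs 53 kJ/mol).
O > Ge: both effects reinforce here, so O is clearly the higher of the two.
Br > O: period and group pull opposite ways; the across-period shift dominates (325 vs 141 kJ/mol).
Tabulated electron affinity (kJ/mol): O 141, Na 53, Ge 119, Br 325, In 29.
So from highest to lowest: Br > O > Ge > Na > In.

Br, O, Ge, Na, In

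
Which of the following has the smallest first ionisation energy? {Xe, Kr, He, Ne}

Xe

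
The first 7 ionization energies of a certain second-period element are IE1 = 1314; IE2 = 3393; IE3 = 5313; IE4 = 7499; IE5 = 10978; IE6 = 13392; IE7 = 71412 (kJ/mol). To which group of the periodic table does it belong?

Look for the largest jump between consecutive ionization energies: IE7/IE6 ≈ 5.3, far larger than any earlier ratio.
That jump marks the point where a core electron is being removed. So the atom has 6 valence electrons.
A main-group element with 6 valence electrons is in group 16.

Group 16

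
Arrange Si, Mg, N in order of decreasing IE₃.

Mg, N, Si

IE_3 is the cost of taking one more electron from the +2 cation: Si²⁺ still has 2 valence electrons; Mg²⁺ is the bare [Ne] core; N²⁺ still has 3 valence electrons.
Pulling an electron out of a noble-gas core costs far more than removing a remaining valence electron, so Mg sits at the high end of IE_3.
Valence configurations: Si²⁺ [Ne]3s², N²⁺ [He]2s²2p¹.
Tabulated IE_3 (kJ/mol): Si 3232, Mg 7733, N 4578.
Overall IE_3 order: Si < N < Mg.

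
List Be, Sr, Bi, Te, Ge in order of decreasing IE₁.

Be, Te, Ge, Bi, Sr

Be is in period 2, group 2; Ge is in period 4, group 14; Sr is in period 5, group 2; Te is in period 5, group 16; Bi is in period 6, group 15.
Across a period the outer electron is held more tightly (higher IE₁); down a group it sits in a higher shell, more shielded, and comes off more easily.
Neither a single period nor a single group — weigh both effects.
Bi > Sr: the two effects oppose for this pair; the across-period effect wins (703 vs 550 kJ/mol).
Ge > Bi: period and group pull opposite ways; the down-group shift dominates (762 vs 703 kJ/mol).
Te > Ge: the two effects oppose for this pair; the across-period effect wins (869 vs 762 kJ/mol).
Be > Te: period and group pull opposite ways; the down-group shift dominates (900 vs 869 kJ/mol).
For reference (kJ/mol): Be 900, Ge 762, Sr 550, Te 869, Bi 703.
So from highest to lowest: Be > Te > Ge > Bi > Sr.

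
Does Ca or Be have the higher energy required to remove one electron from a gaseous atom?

Be is in period 2, group 2; Ca is in period 4, group 2.
Removing the outermost electron gets harder across a period and easier down a group.
All are in group 2, so first ionization energy increases up the group.
So Be has the higher energy required to remove one electron from a gaseous atom (Be > Ca).

Be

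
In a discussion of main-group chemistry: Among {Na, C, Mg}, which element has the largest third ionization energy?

Mg

After 2 electrons have been removed, what remains? Na²⁺ is already 1 electron into the core; C²⁺ still has 2 valence electrons; Mg²⁺ is the bare [Ne] core.
Pulling an electron out of a noble-gas core costs far more than removing a remaining valence electron, so Na and Mg sit at the high end of IE_3.
Approximate IE_3 values (kJ/mol): Na 6910, C 4620, Mg 7733.
So the third ionization energies run C < Na < Mg.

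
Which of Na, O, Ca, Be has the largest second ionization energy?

The second ionization energy removes an electron from the +1 ion. For each element: Na⁺ is the bare [Ne] core; O⁺ still has 5 valence electrons; Ca⁺ still has 1 valence electron; Be⁺ still has 1 valence electron.
Breaking into a closed-shell core is much more expensive than removing a leftover valence electron — Na has the largest IE_2 here.
Valence configurations: O⁺ [He]2s²2p³, Ca⁺ [Ar]4s¹, Be⁺ [He]2s¹.
Tabulated IE_2 (kJ/mol): Na 4562, O 3388, Ca 1145, Be 1757.
Putting it together, IE_2: Ca < Be < O < Na.

Na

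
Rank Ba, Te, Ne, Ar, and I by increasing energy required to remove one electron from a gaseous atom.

Ba, Te, I, Ar, Ne

Ne is in period 2, group 18; Ar is in period 3, group 18; Te is in period 5, group 16; I is in period 5, group 17; Ba is in period 6, group 2.
First ionization energy rises across a period (greater Z_eff holds electrons more tightly) and falls down a group (valence electrons are farther from the nucleus).
These span different periods and groups, so the two trends combine.
Te > Ba: relative to Ba, both the across-period and down-group shifts push Te's first ionization energy up.
I > Te: both are in period 5; the period trend gives I the larger value.
Ar > I: relative to I, both the across-period and down-group shifts push Ar's first ionization energy up.
Ne > Ar: they share group 18; the group trend gives Ne the larger value.
Tabulated first ionization energy (kJ/mol): Ne 2081, Ar 1521, Te 869, I 1008, Ba 503.
So from lowest to highest: Ba < Te < I < Ar < Ne.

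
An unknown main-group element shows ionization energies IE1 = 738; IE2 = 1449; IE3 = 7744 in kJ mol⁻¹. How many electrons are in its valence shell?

2

Look for the largest jump between consecutive ionization energies: IE3/IE2 ≈ 5.3, far larger than any earlier ratio.
That jump marks the point where a core electron is being removed. So the atom has 2 valence electrons.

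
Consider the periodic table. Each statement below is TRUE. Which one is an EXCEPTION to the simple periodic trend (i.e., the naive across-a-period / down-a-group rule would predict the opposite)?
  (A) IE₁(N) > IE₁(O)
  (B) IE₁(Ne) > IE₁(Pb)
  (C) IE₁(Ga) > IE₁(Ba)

The general trend: first ionisation energy increases across a period and decreases down a group.
(A) N (period 2, group 15) vs O (period 2, group 16): the stated order contradicts the simple trend.
(B) Ne (period 2, group 18) vs Pb (period 6, group 14): the stated order agrees with the simple trend.
(C) Ga (period 4, group 13) vs Ba (period 6, group 2): the stated order agrees with the simple trend.
The exception is (A): pairing an electron in O's 2p⁴ costs repulsion energy, so O ionizes more easily than half-filled N (2p³).

(A)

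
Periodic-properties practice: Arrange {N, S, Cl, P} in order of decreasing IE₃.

After 2 electrons have been removed, what remains? N²⁺ still has 3 valence electrons; S²⁺ still has 4 valence electrons; Cl²⁺ still has 5 valence electrons; P²⁺ still has 3 valence electrons.
All are still removing valence electrons, so compare the +2 ions as you would atoms: IE_3 generally rises across a period (higher Z_eff) and falls down a group (larger shell), subject to the usual subshell exceptions.
Valence configurations: N²⁺ [He]2s²2p¹, S²⁺ [Ne]3s²3p², Cl²⁺ [Ne]3s²3p³, P²⁺ [Ne]3s²3p¹.
Approximate IE_3 values (kJ/mol): N 4578, S 3357, Cl 3822, P 2914.
Putting it together, IE_3: P < S < Cl < N.

N > Cl > S > P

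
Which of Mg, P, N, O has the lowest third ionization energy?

P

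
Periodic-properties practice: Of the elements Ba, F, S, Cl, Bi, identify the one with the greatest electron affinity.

Cl

EA tends to increase across a period and decrease down a group, though the pattern is less regular than for IE or radius.
Here both period and group differ, so the two effects have to be weighed against each other.
Bi > Ba: Bi lies to the right of Ba in period 6, so the across-period effect alone puts Bi higher.
S > Bi: relative to Bi, both the across-period and down-group shifts push S's electron affinity up.
F > S: both effects reinforce here, so F is clearly the higher of the two.
Cl > F: this pair runs against the simple trend — see the exception note.
Note the exception: Cl has a higher electron affinity than F, contrary to the simple trend — F's small 2p subshell makes the incoming electron feel strong e⁻–e⁻ repulsion, so Cl actually releases more energy on gaining an electron.
Approximate values (kJ/mol): F 328, S 200, Cl 349, Ba 14, Bi 91.
The greatest electron affinity among these belongs to Cl.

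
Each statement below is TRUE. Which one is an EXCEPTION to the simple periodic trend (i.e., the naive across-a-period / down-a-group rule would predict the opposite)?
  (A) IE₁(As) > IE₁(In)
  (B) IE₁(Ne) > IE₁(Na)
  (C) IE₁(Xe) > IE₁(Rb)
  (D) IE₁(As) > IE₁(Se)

The general trend: IE₁ increases across a period and decreases down a group.
(A) As (period 4, group 15) vs In (period 5, group 13): the stated order agrees with the simple trend.
(B) Ne (period 2, group 18) vs Na (period 3, group 1): the stated order agrees with the simple trend.
(C) Xe (period 5, group 18) vs Rb (period 5, group 1): the stated order agrees with the simple trend.
(D) As (period 4, group 15) vs Se (period 4, group 16): the stated order contradicts the simple trend.
The exception is (D): Se (4p⁴) ionizes more easily than half-filled As (4p³).

(D)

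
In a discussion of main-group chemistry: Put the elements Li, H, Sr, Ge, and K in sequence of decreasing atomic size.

H is in period 1, group 1; Li is in period 2, group 1; K is in period 4, group 1; Ge is in period 4, group 14; Sr is in period 5, group 2.
Radius decreases left→right (rising Z_eff, same n) and increases top→bottom (higher n).
These span different periods and groups, so the two trends combine.
Ge > H: the two effects oppose for this pair; the down-group effect wins (121 vs 32 pm).
Li > Ge: period and group pull opposite ways; the across-period shift dominates (133 vs 121 pm).
Sr > Li: period and group pull opposite ways; the down-group shift dominates (185 vs 133 pm).
K > Sr: the two effects oppose for this pair; the across-period effect wins (196 vs 185 pm).
For reference (pm): H 32, Li 133, K 196, Ge 121, Sr 185.
So from largest to smallest: K > Sr > Li > Ge > H.

K > Sr > Li > Ge > H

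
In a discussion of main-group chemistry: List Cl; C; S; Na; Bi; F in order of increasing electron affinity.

Na, Bi, C, S, F, Cl

Adding an electron releases more energy for atoms nearer the top right (short of the noble gases).
Neither a single period nor a single group — weigh both effects.
Bi > Na: period and group pull opposite ways; the across-period shift dominates (91 vs 53 kJ/mol).
C > Bi: the two effects oppose for this pair; the down-group effect wins (122 vs 91 kJ/mol).
S > C: period and group pull opposite ways; the across-period shift dominates (200 vs 122 kJ/mol).
F > S: both effects reinforce here, so F is clearly the higher of the two.
Cl > F: this pair runs against the simple trend — see the exception note.
Note the exception: Cl has a higher electron affinity than F, contrary to the simple trend — F's small 2p subshell makes the incoming electron feel strong e⁻–e⁻ repulsion, so Cl actually releases more energy on gaining an electron.
For reference (kJ/mol): C 122, F 328, Na 53, S 200, Cl 349, Bi 91.
So from lowest to highest: Na < Bi < C < S < F < Cl.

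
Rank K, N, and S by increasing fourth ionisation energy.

S < K < N

Consider each +3 ion: K³⁺ is already 2 electrons into the core; N³⁺ still has 2 valence electrons; S³⁺ still has 3 valence electrons.
Usually core removal costs more than valence removal, but here the competition is close: a tightly held n=2 valence electron can cost more to remove than an n=3 core electron, so the actual values have to decide it.
Valence configurations: N³⁺ [He]2s², S³⁺ [Ne]3s²3p¹.
The numbers (kJ/mol): K 5877, N 7475, S 4556.
Putting it together, IE_4: S < K < N.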